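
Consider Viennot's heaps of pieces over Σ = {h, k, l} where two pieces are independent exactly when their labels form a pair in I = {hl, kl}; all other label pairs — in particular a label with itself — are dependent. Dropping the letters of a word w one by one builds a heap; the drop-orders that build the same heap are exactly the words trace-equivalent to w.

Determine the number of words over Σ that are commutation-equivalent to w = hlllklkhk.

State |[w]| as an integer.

126

piece 0:h — minimal
piece 1:l — minimal
piece 2:l rests on {1:l}
piece 3:l rests on {2:l}
piece 4:k rests on {0:h}
piece 5:l rests on {3:l}
piece 6:k rests on {4:k}
piece 7:h rests on {6:k}
piece 8:k rests on {7:h}
minimal pieces: {0:h, 1:l}
ways to finish when only these pieces remain (= sum over removing one remaining piece with nothing left below it):
  1 left: {5}→1  {8}→1
  2 left: {3,5}→1  {5,8}→2  {7,8}→1
  3 left: {2,3,5}→1  {3,5,8}→3  {5,7,8}→3  {6,7,8}→1
  4 left: {1,2,3,5}→1  {2,3,5,8}→4  {3,5,7,8}→6  {4,6,7,8}→1  {5,6,7,8}→4
  5 left: {0,4,6,7,8}→1  {1,2,3,5,8}→5  {2,3,5,7,8}→10  {3,5,6,7,8}→10  {4,5,6,7,8}→5
  6 left: {0,4,5,6,7,8}→6  {1,2,3,5,7,8}→15  {2,3,5,6,7,8}→20  {3,4,5,6,7,8}→15
  7 left: {0,3,4,5,6,7,8}→21  {1,2,3,5,6,7,8}→35  {2,3,4,5,6,7,8}→35
  placing 0:h first → 70 extensions
  placing 1:l first → 56 extensions
total linear extensions = 126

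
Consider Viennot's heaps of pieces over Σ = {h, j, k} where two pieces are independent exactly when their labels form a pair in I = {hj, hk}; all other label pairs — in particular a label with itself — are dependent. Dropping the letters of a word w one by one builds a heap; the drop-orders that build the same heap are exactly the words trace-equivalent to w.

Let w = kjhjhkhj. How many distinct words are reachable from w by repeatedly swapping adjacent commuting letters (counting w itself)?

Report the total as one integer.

piece 0:k — minimal
piece 1:j rests on {0:k}
piece 2:h — minimal
piece 3:j rests on {1:j}
piece 4:h rests on {2:h}
piece 5:k rests on {3:j}
piece 6:h rests on {4:h}
piece 7:j rests on {5:k}
minimal pieces: {0:k, 2:h}
ways to finish when only these pieces remain (= sum over removing one remaining piece with nothing left below it):
  1 left: {6}→1  {7}→1
  2 left: {4,6}→1  {5,7}→1  {6,7}→2
  3 left: {2,4,6}→1  {3,5,7}→1  {4,6,7}→3  {5,6,7}→3
  4 left: {1,3,5,7}→1  {2,4,6,7}→4  {3,5,6,7}→4  {4,5,6,7}→6
  5 left: {0,1,3,5,7}→1  {1,3,5,6,7}→5  {2,4,5,6,7}→10  {3,4,5,6,7}→10
  6 left: {0,1,3,5,6,7}→6  {1,3,4,5,6,7}→15  {2,3,4,5,6,7}→20
  placing 0:k first → 35 extensions
  placing 2:h first → 21 extensions
total linear extensions = 56

56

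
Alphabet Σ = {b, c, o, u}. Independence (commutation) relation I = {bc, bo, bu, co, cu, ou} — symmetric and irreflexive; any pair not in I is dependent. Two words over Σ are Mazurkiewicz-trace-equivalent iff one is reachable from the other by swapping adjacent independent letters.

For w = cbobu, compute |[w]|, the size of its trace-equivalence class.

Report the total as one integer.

#0=c has no predecessor
#1=b has no predecessor
#2=o has no predecessor
#3=b depends on [1:b]
#4=u has no predecessor
sources: [0:c, 1:b, 2:o, 4:u]
N(rest) = Σ N(rest − s) over sources s of rest; N(one piece) = 1:
  size 1 → [0]=1  [2]=1  [3]=1  [4]=1
  size 2 → [0,2]=2  [0,3]=2  [0,4]=2  [1,3]=1  [2,3]=2  [2,4]=2  [3,4]=2
  size 3 → [0,1,3]=3  [0,2,3]=6  [0,2,4]=6  [0,3,4]=6  [1,2,3]=3  [1,3,4]=3  [2,3,4]=6
  first=0(c) contributes 12
  first=1(b) contributes 24
  first=2(o) contributes 12
  first=4(u) contributes 12
|[w]| = 60

60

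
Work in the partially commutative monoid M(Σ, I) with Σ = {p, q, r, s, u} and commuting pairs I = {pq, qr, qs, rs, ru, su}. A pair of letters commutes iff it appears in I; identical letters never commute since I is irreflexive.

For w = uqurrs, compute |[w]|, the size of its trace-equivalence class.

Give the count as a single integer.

#0=u has no predecessor
#1=q depends on [0:u]
#2=u depends on [1:q]
#3=r has no predecessor
#4=r depends on [3:r]
#5=s has no predecessor
sources: [0:u, 3:r, 5:s]
N(rest) = Σ N(rest − s) over sources s of rest; N(one piece) = 1:
  size 1 → [2]=1  [4]=1  [5]=1
  size 2 → [1,2]=1  [2,4]=2  [2,5]=2  [3,4]=1  [4,5]=2
  size 3 → [0,1,2]=1  [1,2,4]=3  [1,2,5]=3  [2,3,4]=3  [2,4,5]=6  [3,4,5]=3
  size 4 → [0,1,2,4]=4  [0,1,2,5]=4  [1,2,3,4]=6  [1,2,4,5]=12  [2,3,4,5]=12
  first=0(u) contributes 30
  first=3(r) contributes 20
  first=5(s) contributes 10
|[w]| = 60

60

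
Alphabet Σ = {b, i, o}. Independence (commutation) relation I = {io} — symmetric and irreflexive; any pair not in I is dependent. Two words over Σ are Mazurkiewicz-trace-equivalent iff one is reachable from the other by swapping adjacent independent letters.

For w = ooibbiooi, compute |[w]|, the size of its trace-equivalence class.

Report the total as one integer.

18

piece 0:o — minimal
piece 1:o rests on {0:o}
piece 2:i — minimal
piece 3:b rests on {1:o, 2:i}
piece 4:b rests on {3:b}
piece 5:i rests on {4:b}
piece 6:o rests on {4:b}
piece 7:o rests on {6:o}
piece 8:i rests on {5:i}
minimal pieces: {0:o, 2:i}
ways to finish when only these pieces remain (= sum over removing one remaining piece with nothing left below it):
  1 left: {7}→1  {8}→1
  2 left: {5,8}→1  {6,7}→1  {7,8}→2
  3 left: {5,7,8}→3  {6,7,8}→3
  4 left: {5,6,7,8}→6
  5 left: {4,5,6,7,8}→6
  6 left: {3,4,5,6,7,8}→6
  7 left: {1,3,4,5,6,7,8}→6  {2,3,4,5,6,7,8}→6
  placing 0:o first → 12 extensions
  placing 2:i first → 6 extensions
total linear extensions = 18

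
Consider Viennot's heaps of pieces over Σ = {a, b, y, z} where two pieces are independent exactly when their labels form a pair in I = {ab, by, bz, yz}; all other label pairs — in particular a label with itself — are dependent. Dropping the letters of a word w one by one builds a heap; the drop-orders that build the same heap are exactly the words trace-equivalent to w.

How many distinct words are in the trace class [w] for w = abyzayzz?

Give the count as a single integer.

48

drop 0:a onto floor
drop 1:b onto floor
drop 2:y onto {0:a}
drop 3:z onto {0:a}
drop 4:a onto {2:y, 3:z}
drop 5:y onto {4:a}
drop 6:z onto {4:a}
drop 7:z onto {6:z}
ground layer = {0:a, 1:b}
drop-orders for the pieces not yet dropped (sum over which currently-grounded one goes next):
  1 to go: {1} 1  {5} 1  {7} 1
  2 to go: {1,5} 2  {1,7} 2  {5,7} 2  {6,7} 1
  3 to go: {1,5,7} 6  {1,6,7} 3  {5,6,7} 3
  4 to go: {1,5,6,7} 12  {4,5,6,7} 3
  5 to go: {1,4,5,6,7} 15  {2,4,5,6,7} 3  {3,4,5,6,7} 3
  6 to go: {1,2,4,5,6,7} 18  {1,3,4,5,6,7} 18  {2,3,4,5,6,7} 6
  if 0:a drops first: 42 orders
  if 1:b drops first: 6 orders
heap linearizations: 48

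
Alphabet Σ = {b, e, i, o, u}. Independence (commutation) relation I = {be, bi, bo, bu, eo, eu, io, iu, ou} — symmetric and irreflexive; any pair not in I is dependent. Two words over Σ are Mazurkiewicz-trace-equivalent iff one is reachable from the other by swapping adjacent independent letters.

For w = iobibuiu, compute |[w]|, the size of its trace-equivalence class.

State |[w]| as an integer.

0(i) covers ∅
1(o) covers ∅
2(b) covers ∅
3(i) covers 0:i
4(b) covers 2:b
5(u) covers ∅
6(i) covers 3:i
7(u) covers 5:u
floor of heap: 0:i, 1:o, 2:b, 5:u
completions by unplaced set U, small U first (add the entries for U minus each lowest piece of U):
  |U|=1: {1}:1  {4}:1  {6}:1  {7}:1
  |U|=2: {1,4}:2  {1,6}:2  {1,7}:2  {2,4}:1  {3,6}:1  {4,6}:2  {4,7}:2  {5,7}:1  {6,7}:2
  |U|=3: {0,3,6}:1  {1,2,4}:3  {1,3,6}:3  {1,4,6}:6  {1,4,7}:6  {1,5,7}:3  {1,6,7}:6  {2,4,6}:3  {2,4,7}:3  {3,4,6}:3  {3,6,7}:3  {4,5,7}:3  {4,6,7}:6  {5,6,7}:3
  |U|=4: {0,1,3,6}:4  {0,3,4,6}:4  {0,3,6,7}:4  {1,2,4,6}:12  {1,2,4,7}:12  {1,3,4,6}:12  {1,3,6,7}:12  {1,4,5,7}:12  {1,4,6,7}:24  {1,5,6,7}:12  {2,3,4,6}:6  {2,4,5,7}:6  {2,4,6,7}:12  {3,4,6,7}:12  {3,5,6,7}:6  {4,5,6,7}:12
  |U|=5: {0,1,3,4,6}:20  {0,1,3,6,7}:20  {0,2,3,4,6}:10  {0,3,4,6,7}:20  {0,3,5,6,7}:10  {1,2,3,4,6}:30  {1,2,4,5,7}:30  {1,2,4,6,7}:60  {1,3,4,6,7}:60  {1,3,5,6,7}:30  {1,4,5,6,7}:60  {2,3,4,6,7}:30  {2,4,5,6,7}:30  {3,4,5,6,7}:30
  |U|=6: {0,1,2,3,4,6}:60  {0,1,3,4,6,7}:120  {0,1,3,5,6,7}:60  {0,2,3,4,6,7}:60  {0,3,4,5,6,7}:60  {1,2,3,4,6,7}:180  {1,2,4,5,6,7}:180  {1,3,4,5,6,7}:180  {2,3,4,5,6,7}:90
  start at 0(i): 630
  start at 1(o): 210
  start at 2(b): 420
  start at 5(u): 420
sum over floor = 1680

1680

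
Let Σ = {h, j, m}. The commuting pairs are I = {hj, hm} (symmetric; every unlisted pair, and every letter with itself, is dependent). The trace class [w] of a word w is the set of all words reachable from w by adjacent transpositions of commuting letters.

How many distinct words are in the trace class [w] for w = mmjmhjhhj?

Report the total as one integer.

84

0(m) covers ∅
1(m) covers 0:m
2(j) covers 1:m
3(m) covers 2:j
4(h) covers ∅
5(j) covers 3:m
6(h) covers 4:h
7(h) covers 6:h
8(j) covers 5:j
floor of heap: 0:m, 4:h
completions by unplaced set U, small U first (add the entries for U minus each lowest piece of U):
  |U|=1: {7}:1  {8}:1
  |U|=2: {5,8}:1  {6,7}:1  {7,8}:2
  |U|=3: {3,5,8}:1  {4,6,7}:1  {5,7,8}:3  {6,7,8}:3
  |U|=4: {2,3,5,8}:1  {3,5,7,8}:4  {4,6,7,8}:4  {5,6,7,8}:6
  |U|=5: {1,2,3,5,8}:1  {2,3,5,7,8}:5  {3,5,6,7,8}:10  {4,5,6,7,8}:10
  |U|=6: {0,1,2,3,5,8}:1  {1,2,3,5,7,8}:6  {2,3,5,6,7,8}:15  {3,4,5,6,7,8}:20
  |U|=7: {0,1,2,3,5,7,8}:7  {1,2,3,5,6,7,8}:21  {2,3,4,5,6,7,8}:35
  start at 0(m): 56
  start at 4(h): 28
sum over floor = 84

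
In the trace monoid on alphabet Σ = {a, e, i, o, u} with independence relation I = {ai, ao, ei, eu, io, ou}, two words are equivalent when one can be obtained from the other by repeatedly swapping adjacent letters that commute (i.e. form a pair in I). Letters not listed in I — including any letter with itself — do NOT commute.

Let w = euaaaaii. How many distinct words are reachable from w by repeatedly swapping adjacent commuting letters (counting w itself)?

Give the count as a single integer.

0(e) covers ∅
1(u) covers ∅
2(a) covers 0:e, 1:u
3(a) covers 2:a
4(a) covers 3:a
5(a) covers 4:a
6(i) covers 1:u
7(i) covers 6:i
floor of heap: 0:e, 1:u
completions by unplaced set U, small U first (add the entries for U minus each lowest piece of U):
  |U|=1: {5}:1  {7}:1
  |U|=2: {4,5}:1  {5,7}:2  {6,7}:1
  |U|=3: {3,4,5}:1  {4,5,7}:3  {5,6,7}:3
  |U|=4: {2,3,4,5}:1  {3,4,5,7}:4  {4,5,6,7}:6
  |U|=5: {0,2,3,4,5}:1  {2,3,4,5,7}:5  {3,4,5,6,7}:10
  |U|=6: {0,2,3,4,5,7}:6  {2,3,4,5,6,7}:15
  start at 0(e): 15
  start at 1(u): 21
sum over floor = 36

36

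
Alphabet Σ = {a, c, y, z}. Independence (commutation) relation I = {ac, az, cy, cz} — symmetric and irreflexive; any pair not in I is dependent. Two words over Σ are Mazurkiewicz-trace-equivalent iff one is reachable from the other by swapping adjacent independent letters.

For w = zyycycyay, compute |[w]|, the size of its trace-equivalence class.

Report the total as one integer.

#0=z has no predecessor
#1=y depends on [0:z]
#2=y depends on [1:y]
#3=c has no predecessor
#4=y depends on [2:y]
#5=c depends on [3:c]
#6=y depends on [4:y]
#7=a depends on [6:y]
#8=y depends on [7:a]
sources: [0:z, 3:c]
N(rest) = Σ N(rest − s) over sources s of rest; N(one piece) = 1:
  size 1 → [5]=1  [8]=1
  size 2 → [3,5]=1  [5,8]=2  [7,8]=1
  size 3 → [3,5,8]=3  [5,7,8]=3  [6,7,8]=1
  size 4 → [3,5,7,8]=6  [4,6,7,8]=1  [5,6,7,8]=4
  size 5 → [2,4,6,7,8]=1  [3,5,6,7,8]=10  [4,5,6,7,8]=5
  size 6 → [1,2,4,6,7,8]=1  [2,4,5,6,7,8]=6  [3,4,5,6,7,8]=15
  size 7 → [0,1,2,4,6,7,8]=1  [1,2,4,5,6,7,8]=7  [2,3,4,5,6,7,8]=21
  first=0(z) contributes 28
  first=3(c) contributes 8
|[w]| = 36

36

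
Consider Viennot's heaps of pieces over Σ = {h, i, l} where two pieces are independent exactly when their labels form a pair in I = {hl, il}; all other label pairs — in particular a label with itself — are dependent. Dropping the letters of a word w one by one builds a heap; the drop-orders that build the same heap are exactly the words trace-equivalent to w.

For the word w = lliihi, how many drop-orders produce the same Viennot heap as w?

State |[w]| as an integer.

15

piece 0:l — minimal
piece 1:l rests on {0:l}
piece 2:i — minimal
piece 3:i rests on {2:i}
piece 4:h rests on {3:i}
piece 5:i rests on {4:h}
minimal pieces: {0:l, 2:i}
ways to finish when only these pieces remain (= sum over removing one remaining piece with nothing left below it):
  1 left: {1}→1  {5}→1
  2 left: {0,1}→1  {1,5}→2  {4,5}→1
  3 left: {0,1,5}→3  {1,4,5}→3  {3,4,5}→1
  4 left: {0,1,4,5}→6  {1,3,4,5}→4  {2,3,4,5}→1
  placing 0:l first → 5 extensions
  placing 2:i first → 10 extensions
total linear extensions = 15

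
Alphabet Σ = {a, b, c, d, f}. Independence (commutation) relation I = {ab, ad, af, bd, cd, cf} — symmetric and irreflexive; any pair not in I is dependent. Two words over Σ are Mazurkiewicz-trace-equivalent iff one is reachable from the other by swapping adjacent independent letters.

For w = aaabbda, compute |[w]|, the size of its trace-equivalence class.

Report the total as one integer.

piece 0:a — minimal
piece 1:a rests on {0:a}
piece 2:a rests on {1:a}
piece 3:b — minimal
piece 4:b rests on {3:b}
piece 5:d — minimal
piece 6:a rests on {2:a}
minimal pieces: {0:a, 3:b, 5:d}
ways to finish when only these pieces remain (= sum over removing one remaining piece with nothing left below it):
  1 left: {4}→1  {5}→1  {6}→1
  2 left: {2,6}→1  {3,4}→1  {4,5}→2  {4,6}→2  {5,6}→2
  3 left: {1,2,6}→1  {2,4,6}→3  {2,5,6}→3  {3,4,5}→3  {3,4,6}→3  {4,5,6}→6
  4 left: {0,1,2,6}→1  {1,2,4,6}→4  {1,2,5,6}→4  {2,3,4,6}→6  {2,4,5,6}→12  {3,4,5,6}→12
  5 left: {0,1,2,4,6}→5  {0,1,2,5,6}→5  {1,2,3,4,6}→10  {1,2,4,5,6}→20  {2,3,4,5,6}→30
  placing 0:a first → 60 extensions
  placing 3:b first → 30 extensions
  placing 5:d first → 15 extensions
total linear extensions = 105

105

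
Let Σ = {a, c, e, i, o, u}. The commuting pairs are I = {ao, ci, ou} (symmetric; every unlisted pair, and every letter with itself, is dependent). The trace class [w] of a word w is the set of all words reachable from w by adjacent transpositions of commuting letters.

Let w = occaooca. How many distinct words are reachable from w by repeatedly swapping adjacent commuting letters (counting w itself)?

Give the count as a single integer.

3

piece 0:o — minimal
piece 1:c rests on {0:o}
piece 2:c rests on {1:c}
piece 3:a rests on {2:c}
piece 4:o rests on {2:c}
piece 5:o rests on {4:o}
piece 6:c rests on {3:a, 5:o}
piece 7:a rests on {6:c}
minimal pieces: {0:o}
ways to finish when only these pieces remain (= sum over removing one remaining piece with nothing left below it):
  1 left: {7}→1
  2 left: {6,7}→1
  3 left: {3,6,7}→1  {5,6,7}→1
  4 left: {3,5,6,7}→2  {4,5,6,7}→1
  5 left: {3,4,5,6,7}→3
  6 left: {2,3,4,5,6,7}→3
  placing 0:o first → 3 extensions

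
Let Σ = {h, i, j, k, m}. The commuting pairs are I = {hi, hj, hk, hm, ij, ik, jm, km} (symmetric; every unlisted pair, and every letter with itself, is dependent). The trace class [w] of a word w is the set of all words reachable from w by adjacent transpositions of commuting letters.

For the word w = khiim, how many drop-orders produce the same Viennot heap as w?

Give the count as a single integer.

piece 0:k — minimal
piece 1:h — minimal
piece 2:i — minimal
piece 3:i rests on {2:i}
piece 4:m rests on {3:i}
minimal pieces: {0:k, 1:h, 2:i}
ways to finish when only these pieces remain (= sum over removing one remaining piece with nothing left below it):
  1 left: {0}→1  {1}→1  {4}→1
  2 left: {0,1}→2  {0,4}→2  {1,4}→2  {3,4}→1
  3 left: {0,1,4}→6  {0,3,4}→3  {1,3,4}→3  {2,3,4}→1
  placing 0:k first → 4 extensions
  placing 1:h first → 4 extensions
  placing 2:i first → 12 extensions
total linear extensions = 20

20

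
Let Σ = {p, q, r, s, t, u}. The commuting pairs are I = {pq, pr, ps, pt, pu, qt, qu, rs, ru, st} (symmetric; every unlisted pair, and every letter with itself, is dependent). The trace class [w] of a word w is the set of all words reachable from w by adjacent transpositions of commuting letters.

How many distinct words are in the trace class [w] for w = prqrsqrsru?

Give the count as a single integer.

#0=p has no predecessor
#1=r has no predecessor
#2=q depends on [1:r]
#3=r depends on [2:q]
#4=s depends on [2:q]
#5=q depends on [3:r, 4:s]
#6=r depends on [5:q]
#7=s depends on [5:q]
#8=r depends on [6:r]
#9=u depends on [7:s]
sources: [0:p, 1:r]
N(rest) = Σ N(rest − s) over sources s of rest; N(one piece) = 1:
  size 1 → [0]=1  [8]=1  [9]=1
  size 2 → [0,8]=2  [0,9]=2  [6,8]=1  [7,9]=1  [8,9]=2
  size 3 → [0,6,8]=3  [0,7,9]=3  [0,8,9]=6  [6,8,9]=3  [7,8,9]=3
  size 4 → [0,6,8,9]=12  [0,7,8,9]=12  [6,7,8,9]=6
  size 5 → [0,6,7,8,9]=30  [5,6,7,8,9]=6
  size 6 → [0,5,6,7,8,9]=36  [3,5,6,7,8,9]=6  [4,5,6,7,8,9]=6
  size 7 → [0,3,5,6,7,8,9]=42  [0,4,5,6,7,8,9]=42  [3,4,5,6,7,8,9]=12
  size 8 → [0,3,4,5,6,7,8,9]=96  [2,3,4,5,6,7,8,9]=12
  first=0(p) contributes 12
  first=1(r) contributes 108
|[w]| = 120

120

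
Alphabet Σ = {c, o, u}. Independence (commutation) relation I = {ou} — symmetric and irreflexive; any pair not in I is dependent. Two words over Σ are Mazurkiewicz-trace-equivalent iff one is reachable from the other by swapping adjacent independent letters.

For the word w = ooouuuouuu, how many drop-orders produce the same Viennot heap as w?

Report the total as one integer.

drop 0:o onto floor
drop 1:o onto {0:o}
drop 2:o onto {1:o}
drop 3:u onto floor
drop 4:u onto {3:u}
drop 5:u onto {4:u}
drop 6:o onto {2:o}
drop 7:u onto {5:u}
drop 8:u onto {7:u}
drop 9:u onto {8:u}
ground layer = {0:o, 3:u}
drop-orders for the pieces not yet dropped (sum over which currently-grounded one goes next):
  1 to go: {6} 1  {9} 1
  2 to go: {2,6} 1  {6,9} 2  {8,9} 1
  3 to go: {1,2,6} 1  {2,6,9} 3  {6,8,9} 3  {7,8,9} 1
  4 to go: {0,1,2,6} 1  {1,2,6,9} 4  {2,6,8,9} 6  {5,7,8,9} 1  {6,7,8,9} 4
  5 to go: {0,1,2,6,9} 5  {1,2,6,8,9} 10  {2,6,7,8,9} 10  {4,5,7,8,9} 1  {5,6,7,8,9} 5
  6 to go: {0,1,2,6,8,9} 15  {1,2,6,7,8,9} 20  {2,5,6,7,8,9} 15  {3,4,5,7,8,9} 1  {4,5,6,7,8,9} 6
  7 to go: {0,1,2,6,7,8,9} 35  {1,2,5,6,7,8,9} 35  {2,4,5,6,7,8,9} 21  {3,4,5,6,7,8,9} 7
  8 to go: {0,1,2,5,6,7,8,9} 70  {1,2,4,5,6,7,8,9} 56  {2,3,4,5,6,7,8,9} 28
  if 0:o drops first: 84 orders
  if 3:u drops first: 126 orders
heap linearizations: 210

210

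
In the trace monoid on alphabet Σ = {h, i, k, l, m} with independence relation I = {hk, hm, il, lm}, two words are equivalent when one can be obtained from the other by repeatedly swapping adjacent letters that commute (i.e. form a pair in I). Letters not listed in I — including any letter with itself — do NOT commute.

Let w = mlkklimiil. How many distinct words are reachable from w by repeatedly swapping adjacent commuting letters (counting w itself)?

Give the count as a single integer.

#0=m has no predecessor
#1=l has no predecessor
#2=k depends on [0:m, 1:l]
#3=k depends on [2:k]
#4=l depends on [3:k]
#5=i depends on [3:k]
#6=m depends on [5:i]
#7=i depends on [6:m]
#8=i depends on [7:i]
#9=l depends on [4:l]
sources: [0:m, 1:l]
N(rest) = Σ N(rest − s) over sources s of rest; N(one piece) = 1:
  size 1 → [8]=1  [9]=1
  size 2 → [4,9]=1  [7,8]=1  [8,9]=2
  size 3 → [4,8,9]=3  [6,7,8]=1  [7,8,9]=3
  size 4 → [4,7,8,9]=6  [5,6,7,8]=1  [6,7,8,9]=4
  size 5 → [4,6,7,8,9]=10  [5,6,7,8,9]=5
  size 6 → [4,5,6,7,8,9]=15
  size 7 → [3,4,5,6,7,8,9]=15
  size 8 → [2,3,4,5,6,7,8,9]=15
  first=0(m) contributes 15
  first=1(l) contributes 15
|[w]| = 30

30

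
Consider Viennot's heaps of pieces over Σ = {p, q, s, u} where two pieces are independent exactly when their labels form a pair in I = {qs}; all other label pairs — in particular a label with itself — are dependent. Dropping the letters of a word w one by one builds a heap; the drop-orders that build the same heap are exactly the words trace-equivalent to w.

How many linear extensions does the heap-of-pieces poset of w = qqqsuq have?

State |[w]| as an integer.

piece 0:q — minimal
piece 1:q rests on {0:q}
piece 2:q rests on {1:q}
piece 3:s — minimal
piece 4:u rests on {2:q, 3:s}
piece 5:q rests on {4:u}
minimal pieces: {0:q, 3:s}
ways to finish when only these pieces remain (= sum over removing one remaining piece with nothing left below it):
  1 left: {5}→1
  2 left: {4,5}→1
  3 left: {2,4,5}→1  {3,4,5}→1
  4 left: {1,2,4,5}→1  {2,3,4,5}→2
  placing 0:q first → 3 extensions
  placing 3:s first → 1 extensions
total linear extensions = 4

4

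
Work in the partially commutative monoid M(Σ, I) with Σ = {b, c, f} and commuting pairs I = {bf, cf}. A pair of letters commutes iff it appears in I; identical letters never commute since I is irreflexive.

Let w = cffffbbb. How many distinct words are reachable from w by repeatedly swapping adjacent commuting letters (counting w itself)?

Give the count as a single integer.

piece 0:c — minimal
piece 1:f — minimal
piece 2:f rests on {1:f}
piece 3:f rests on {2:f}
piece 4:f rests on {3:f}
piece 5:b rests on {0:c}
piece 6:b rests on {5:b}
piece 7:b rests on {6:b}
minimal pieces: {0:c, 1:f}
ways to finish when only these pieces remain (= sum over removing one remaining piece with nothing left below it):
  1 left: {4}→1  {7}→1
  2 left: {3,4}→1  {4,7}→2  {6,7}→1
  3 left: {2,3,4}→1  {3,4,7}→3  {4,6,7}→3  {5,6,7}→1
  4 left: {0,5,6,7}→1  {1,2,3,4}→1  {2,3,4,7}→4  {3,4,6,7}→6  {4,5,6,7}→4
  5 left: {0,4,5,6,7}→5  {1,2,3,4,7}→5  {2,3,4,6,7}→10  {3,4,5,6,7}→10
  6 left: {0,3,4,5,6,7}→15  {1,2,3,4,6,7}→15  {2,3,4,5,6,7}→20
  placing 0:c first → 35 extensions
  placing 1:f first → 35 extensions
total linear extensions = 70

70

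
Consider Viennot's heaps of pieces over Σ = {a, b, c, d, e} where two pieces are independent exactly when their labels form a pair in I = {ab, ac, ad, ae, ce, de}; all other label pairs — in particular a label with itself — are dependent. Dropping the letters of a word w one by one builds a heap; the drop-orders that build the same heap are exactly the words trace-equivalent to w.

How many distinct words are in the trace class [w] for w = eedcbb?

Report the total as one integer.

6

drop 0:e onto floor
drop 1:e onto {0:e}
drop 2:d onto floor
drop 3:c onto {2:d}
drop 4:b onto {1:e, 3:c}
drop 5:b onto {4:b}
ground layer = {0:e, 2:d}
drop-orders for the pieces not yet dropped (sum over which currently-grounded one goes next):
  1 to go: {5} 1
  2 to go: {4,5} 1
  3 to go: {1,4,5} 1  {3,4,5} 1
  4 to go: {0,1,4,5} 1  {1,3,4,5} 2  {2,3,4,5} 1
  if 0:e drops first: 3 orders
  if 2:d drops first: 3 orders
heap linearizations: 6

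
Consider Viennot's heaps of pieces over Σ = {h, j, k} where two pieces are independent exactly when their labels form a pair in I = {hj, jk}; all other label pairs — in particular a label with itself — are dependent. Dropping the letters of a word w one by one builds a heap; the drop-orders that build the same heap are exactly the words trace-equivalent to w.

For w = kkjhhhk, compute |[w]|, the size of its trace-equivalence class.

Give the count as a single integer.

drop 0:k onto floor
drop 1:k onto {0:k}
drop 2:j onto floor
drop 3:h onto {1:k}
drop 4:h onto {3:h}
drop 5:h onto {4:h}
drop 6:k onto {5:h}
ground layer = {0:k, 2:j}
drop-orders for the pieces not yet dropped (sum over which currently-grounded one goes next):
  1 to go: {2} 1  {6} 1
  2 to go: {2,6} 2  {5,6} 1
  3 to go: {2,5,6} 3  {4,5,6} 1
  4 to go: {2,4,5,6} 4  {3,4,5,6} 1
  5 to go: {1,3,4,5,6} 1  {2,3,4,5,6} 5
  if 0:k drops first: 6 orders
  if 2:j drops first: 1 orders
heap linearizations: 7

7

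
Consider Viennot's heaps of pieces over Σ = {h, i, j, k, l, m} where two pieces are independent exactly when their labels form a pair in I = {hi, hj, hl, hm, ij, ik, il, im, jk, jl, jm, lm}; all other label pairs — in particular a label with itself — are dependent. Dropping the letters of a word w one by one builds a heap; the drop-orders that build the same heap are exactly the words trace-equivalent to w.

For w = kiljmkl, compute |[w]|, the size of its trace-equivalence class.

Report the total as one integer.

84

0(k) covers ∅
1(i) covers ∅
2(l) covers 0:k
3(j) covers ∅
4(m) covers 0:k
5(k) covers 2:l, 4:m
6(l) covers 5:k
floor of heap: 0:k, 1:i, 3:j
completions by unplaced set U, small U first (add the entries for U minus each lowest piece of U):
  |U|=1: {1}:1  {3}:1  {6}:1
  |U|=2: {1,3}:2  {1,6}:2  {3,6}:2  {5,6}:1
  |U|=3: {1,3,6}:6  {1,5,6}:3  {2,5,6}:1  {3,5,6}:3  {4,5,6}:1
  |U|=4: {1,2,5,6}:4  {1,3,5,6}:12  {1,4,5,6}:4  {2,3,5,6}:4  {2,4,5,6}:2  {3,4,5,6}:4
  |U|=5: {0,2,4,5,6}:2  {1,2,3,5,6}:20  {1,2,4,5,6}:10  {1,3,4,5,6}:20  {2,3,4,5,6}:10
  start at 0(k): 60
  start at 1(i): 12
  start at 3(j): 12
sum over floor = 84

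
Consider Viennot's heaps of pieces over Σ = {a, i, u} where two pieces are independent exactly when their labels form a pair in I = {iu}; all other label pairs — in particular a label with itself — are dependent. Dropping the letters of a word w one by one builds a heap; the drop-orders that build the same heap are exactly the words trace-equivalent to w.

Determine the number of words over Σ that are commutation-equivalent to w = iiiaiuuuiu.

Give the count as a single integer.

0(i) covers ∅
1(i) covers 0:i
2(i) covers 1:i
3(a) covers 2:i
4(i) covers 3:a
5(u) covers 3:a
6(u) covers 5:u
7(u) covers 6:u
8(i) covers 4:i
9(u) covers 7:u
floor of heap: 0:i
completions by unplaced set U, small U first (add the entries for U minus each lowest piece of U):
  |U|=1: {8}:1  {9}:1
  |U|=2: {4,8}:1  {7,9}:1  {8,9}:2
  |U|=3: {4,8,9}:3  {6,7,9}:1  {7,8,9}:3
  |U|=4: {4,7,8,9}:6  {5,6,7,9}:1  {6,7,8,9}:4
  |U|=5: {4,6,7,8,9}:10  {5,6,7,8,9}:5
  |U|=6: {4,5,6,7,8,9}:15
  |U|=7: {3,4,5,6,7,8,9}:15
  |U|=8: {2,3,4,5,6,7,8,9}:15
  start at 0(i): 15

15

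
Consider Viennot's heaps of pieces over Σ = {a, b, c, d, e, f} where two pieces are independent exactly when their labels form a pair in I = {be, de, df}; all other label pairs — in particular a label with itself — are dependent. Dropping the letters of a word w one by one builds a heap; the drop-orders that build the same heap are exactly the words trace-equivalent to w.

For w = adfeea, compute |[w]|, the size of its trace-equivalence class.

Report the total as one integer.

piece 0:a — minimal
piece 1:d rests on {0:a}
piece 2:f rests on {0:a}
piece 3:e rests on {2:f}
piece 4:e rests on {3:e}
piece 5:a rests on {1:d, 4:e}
minimal pieces: {0:a}
ways to finish when only these pieces remain (= sum over removing one remaining piece with nothing left below it):
  1 left: {5}→1
  2 left: {1,5}→1  {4,5}→1
  3 left: {1,4,5}→2  {3,4,5}→1
  4 left: {1,3,4,5}→3  {2,3,4,5}→1
  placing 0:a first → 4 extensions

4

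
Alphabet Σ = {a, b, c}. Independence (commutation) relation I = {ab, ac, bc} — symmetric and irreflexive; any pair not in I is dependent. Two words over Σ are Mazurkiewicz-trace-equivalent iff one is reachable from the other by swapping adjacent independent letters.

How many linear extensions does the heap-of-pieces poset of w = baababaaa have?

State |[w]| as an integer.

84

drop 0:b onto floor
drop 1:a onto floor
drop 2:a onto {1:a}
drop 3:b onto {0:b}
drop 4:a onto {2:a}
drop 5:b onto {3:b}
drop 6:a onto {4:a}
drop 7:a onto {6:a}
drop 8:a onto {7:a}
ground layer = {0:b, 1:a}
drop-orders for the pieces not yet dropped (sum over which currently-grounded one goes next):
  1 to go: {5} 1  {8} 1
  2 to go: {3,5} 1  {5,8} 2  {7,8} 1
  3 to go: {0,3,5} 1  {3,5,8} 3  {5,7,8} 3  {6,7,8} 1
  4 to go: {0,3,5,8} 4  {3,5,7,8} 6  {4,6,7,8} 1  {5,6,7,8} 4
  5 to go: {0,3,5,7,8} 10  {2,4,6,7,8} 1  {3,5,6,7,8} 10  {4,5,6,7,8} 5
  6 to go: {0,3,5,6,7,8} 20  {1,2,4,6,7,8} 1  {2,4,5,6,7,8} 6  {3,4,5,6,7,8} 15
  7 to go: {0,3,4,5,6,7,8} 35  {1,2,4,5,6,7,8} 7  {2,3,4,5,6,7,8} 21
  if 0:b drops first: 28 orders
  if 1:a drops first: 56 orders
heap linearizations: 84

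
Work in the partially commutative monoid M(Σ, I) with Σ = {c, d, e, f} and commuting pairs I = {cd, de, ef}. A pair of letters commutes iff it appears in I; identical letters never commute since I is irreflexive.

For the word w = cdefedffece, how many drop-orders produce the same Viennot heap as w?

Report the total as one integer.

91

0(c) covers ∅
1(d) covers ∅
2(e) covers 0:c
3(f) covers 0:c, 1:d
4(e) covers 2:e
5(d) covers 3:f
6(f) covers 5:d
7(f) covers 6:f
8(e) covers 4:e
9(c) covers 7:f, 8:e
10(e) covers 9:c
floor of heap: 0:c, 1:d
completions by unplaced set U, small U first (add the entries for U minus each lowest piece of U):
  |U|=1: {10}:1
  |U|=2: {9,10}:1
  |U|=3: {7,9,10}:1  {8,9,10}:1
  |U|=4: {4,8,9,10}:1  {6,7,9,10}:1  {7,8,9,10}:2
  |U|=5: {2,4,8,9,10}:1  {4,7,8,9,10}:3  {5,6,7,9,10}:1  {6,7,8,9,10}:3
  |U|=6: {2,4,7,8,9,10}:4  {3,5,6,7,9,10}:1  {4,6,7,8,9,10}:6  {5,6,7,8,9,10}:4
  |U|=7: {1,3,5,6,7,9,10}:1  {2,4,6,7,8,9,10}:10  {3,5,6,7,8,9,10}:5  {4,5,6,7,8,9,10}:10
  |U|=8: {1,3,5,6,7,8,9,10}:6  {2,4,5,6,7,8,9,10}:20  {3,4,5,6,7,8,9,10}:15
  |U|=9: {1,3,4,5,6,7,8,9,10}:21  {2,3,4,5,6,7,8,9,10}:35
  start at 0(c): 56
  start at 1(d): 35
sum over floor = 91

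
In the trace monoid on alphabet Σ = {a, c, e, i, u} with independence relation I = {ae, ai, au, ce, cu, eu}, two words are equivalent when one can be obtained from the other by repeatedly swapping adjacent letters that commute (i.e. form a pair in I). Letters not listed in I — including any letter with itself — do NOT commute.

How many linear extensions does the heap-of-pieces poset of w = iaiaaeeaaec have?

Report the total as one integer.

455

piece 0:i — minimal
piece 1:a — minimal
piece 2:i rests on {0:i}
piece 3:a rests on {1:a}
piece 4:a rests on {3:a}
piece 5:e rests on {2:i}
piece 6:e rests on {5:e}
piece 7:a rests on {4:a}
piece 8:a rests on {7:a}
piece 9:e rests on {6:e}
piece 10:c rests on {2:i, 8:a}
minimal pieces: {0:i, 1:a}
ways to finish when only these pieces remain (= sum over removing one remaining piece with nothing left below it):
  1 left: {9}→1  {10}→1
  2 left: {6,9}→1  {8,10}→1  {9,10}→2
  3 left: {5,6,9}→1  {6,9,10}→3  {7,8,10}→1  {8,9,10}→3
  4 left: {4,7,8,10}→1  {5,6,9,10}→4  {6,8,9,10}→6  {7,8,9,10}→4
  5 left: {2,5,6,9,10}→4  {3,4,7,8,10}→1  {4,7,8,9,10}→5  {5,6,8,9,10}→10  {6,7,8,9,10}→10
  6 left: {0,2,5,6,9,10}→4  {1,3,4,7,8,10}→1  {2,5,6,8,9,10}→14  {3,4,7,8,9,10}→6  {4,6,7,8,9,10}→15  {5,6,7,8,9,10}→20
  7 left: {0,2,5,6,8,9,10}→18  {1,3,4,7,8,9,10}→7  {2,5,6,7,8,9,10}→34  {3,4,6,7,8,9,10}→21  {4,5,6,7,8,9,10}→35
  8 left: {0,2,5,6,7,8,9,10}→52  {1,3,4,6,7,8,9,10}→28  {2,4,5,6,7,8,9,10}→69  {3,4,5,6,7,8,9,10}→56
  9 left: {0,2,4,5,6,7,8,9,10}→121  {1,3,4,5,6,7,8,9,10}→84  {2,3,4,5,6,7,8,9,10}→125
  placing 0:i first → 209 extensions
  placing 1:a first → 246 extensions
total linear extensions = 455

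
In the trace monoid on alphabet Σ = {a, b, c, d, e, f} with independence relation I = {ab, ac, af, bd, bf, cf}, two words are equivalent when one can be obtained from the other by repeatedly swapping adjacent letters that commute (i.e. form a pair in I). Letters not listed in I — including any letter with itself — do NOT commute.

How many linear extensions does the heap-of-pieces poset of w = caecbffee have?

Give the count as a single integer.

0(c) covers ∅
1(a) covers ∅
2(e) covers 0:c, 1:a
3(c) covers 2:e
4(b) covers 3:c
5(f) covers 2:e
6(f) covers 5:f
7(e) covers 4:b, 6:f
8(e) covers 7:e
floor of heap: 0:c, 1:a
completions by unplaced set U, small U first (add the entries for U minus each lowest piece of U):
  |U|=1: {8}:1
  |U|=2: {7,8}:1
  |U|=3: {4,7,8}:1  {6,7,8}:1
  |U|=4: {3,4,7,8}:1  {4,6,7,8}:2  {5,6,7,8}:1
  |U|=5: {3,4,6,7,8}:3  {4,5,6,7,8}:3
  |U|=6: {3,4,5,6,7,8}:6
  |U|=7: {2,3,4,5,6,7,8}:6
  start at 0(c): 6
  start at 1(a): 6
sum over floor = 12

12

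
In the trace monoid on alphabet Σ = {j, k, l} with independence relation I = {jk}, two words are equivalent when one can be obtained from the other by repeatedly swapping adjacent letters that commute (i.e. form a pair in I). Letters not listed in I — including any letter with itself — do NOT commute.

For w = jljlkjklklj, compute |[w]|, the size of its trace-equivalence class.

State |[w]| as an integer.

3

piece 0:j — minimal
piece 1:l rests on {0:j}
piece 2:j rests on {1:l}
piece 3:l rests on {2:j}
piece 4:k rests on {3:l}
piece 5:j rests on {3:l}
piece 6:k rests on {4:k}
piece 7:l rests on {5:j, 6:k}
piece 8:k rests on {7:l}
piece 9:l rests on {8:k}
piece 10:j rests on {9:l}
minimal pieces: {0:j}
ways to finish when only these pieces remain (= sum over removing one remaining piece with nothing left below it):
  1 left: {10}→1
  2 left: {9,10}→1
  3 left: {8,9,10}→1
  4 left: {7,8,9,10}→1
  5 left: {5,7,8,9,10}→1  {6,7,8,9,10}→1
  6 left: {4,6,7,8,9,10}→1  {5,6,7,8,9,10}→2
  7 left: {4,5,6,7,8,9,10}→3
  8 left: {3,4,5,6,7,8,9,10}→3
  9 left: {2,3,4,5,6,7,8,9,10}→3
  placing 0:j first → 3 extensions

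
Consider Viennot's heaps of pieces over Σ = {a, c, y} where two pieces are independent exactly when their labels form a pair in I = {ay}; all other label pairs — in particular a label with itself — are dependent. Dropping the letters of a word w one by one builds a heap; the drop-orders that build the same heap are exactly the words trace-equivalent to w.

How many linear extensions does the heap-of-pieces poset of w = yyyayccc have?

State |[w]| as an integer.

drop 0:y onto floor
drop 1:y onto {0:y}
drop 2:y onto {1:y}
drop 3:a onto floor
drop 4:y onto {2:y}
drop 5:c onto {3:a, 4:y}
drop 6:c onto {5:c}
drop 7:c onto {6:c}
ground layer = {0:y, 3:a}
drop-orders for the pieces not yet dropped (sum over which currently-grounded one goes next):
  1 to go: {7} 1
  2 to go: {6,7} 1
  3 to go: {5,6,7} 1
  4 to go: {3,5,6,7} 1  {4,5,6,7} 1
  5 to go: {2,4,5,6,7} 1  {3,4,5,6,7} 2
  6 to go: {1,2,4,5,6,7} 1  {2,3,4,5,6,7} 3
  if 0:y drops first: 4 orders
  if 3:a drops first: 1 orders
heap linearizations: 5

5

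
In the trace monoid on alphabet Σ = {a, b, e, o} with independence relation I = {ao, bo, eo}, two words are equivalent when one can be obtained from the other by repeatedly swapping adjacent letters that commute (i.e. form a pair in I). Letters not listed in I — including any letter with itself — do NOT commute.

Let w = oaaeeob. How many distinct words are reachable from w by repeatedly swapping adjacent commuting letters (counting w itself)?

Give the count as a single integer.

0(o) covers ∅
1(a) covers ∅
2(a) covers 1:a
3(e) covers 2:a
4(e) covers 3:e
5(o) covers 0:o
6(b) covers 4:e
floor of heap: 0:o, 1:a
completions by unplaced set U, small U first (add the entries for U minus each lowest piece of U):
  |U|=1: {5}:1  {6}:1
  |U|=2: {0,5}:1  {4,6}:1  {5,6}:2
  |U|=3: {0,5,6}:3  {3,4,6}:1  {4,5,6}:3
  |U|=4: {0,4,5,6}:6  {2,3,4,6}:1  {3,4,5,6}:4
  |U|=5: {0,3,4,5,6}:10  {1,2,3,4,6}:1  {2,3,4,5,6}:5
  start at 0(o): 6
  start at 1(a): 15
sum over floor = 21

21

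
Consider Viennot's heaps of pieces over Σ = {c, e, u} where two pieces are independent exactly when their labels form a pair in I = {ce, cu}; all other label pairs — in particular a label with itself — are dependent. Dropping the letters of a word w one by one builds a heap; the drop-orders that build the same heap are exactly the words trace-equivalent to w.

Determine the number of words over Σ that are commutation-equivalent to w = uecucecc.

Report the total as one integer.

70

drop 0:u onto floor
drop 1:e onto {0:u}
drop 2:c onto floor
drop 3:u onto {1:e}
drop 4:c onto {2:c}
drop 5:e onto {3:u}
drop 6:c onto {4:c}
drop 7:c onto {6:c}
ground layer = {0:u, 2:c}
drop-orders for the pieces not yet dropped (sum over which currently-grounded one goes next):
  1 to go: {5} 1  {7} 1
  2 to go: {3,5} 1  {5,7} 2  {6,7} 1
  3 to go: {1,3,5} 1  {3,5,7} 3  {4,6,7} 1  {5,6,7} 3
  4 to go: {0,1,3,5} 1  {1,3,5,7} 4  {2,4,6,7} 1  {3,5,6,7} 6  {4,5,6,7} 4
  5 to go: {0,1,3,5,7} 5  {1,3,5,6,7} 10  {2,4,5,6,7} 5  {3,4,5,6,7} 10
  6 to go: {0,1,3,5,6,7} 15  {1,3,4,5,6,7} 20  {2,3,4,5,6,7} 15
  if 0:u drops first: 35 orders
  if 2:c drops first: 35 orders
heap linearizations: 70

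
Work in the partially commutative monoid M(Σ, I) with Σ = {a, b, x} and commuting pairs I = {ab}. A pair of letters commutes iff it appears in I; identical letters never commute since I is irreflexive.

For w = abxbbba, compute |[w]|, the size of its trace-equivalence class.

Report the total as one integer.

0(a) covers ∅
1(b) covers ∅
2(x) covers 0:a, 1:b
3(b) covers 2:x
4(b) covers 3:b
5(b) covers 4:b
6(a) covers 2:x
floor of heap: 0:a, 1:b
completions by unplaced set U, small U first (add the entries for U minus each lowest piece of U):
  |U|=1: {5}:1  {6}:1
  |U|=2: {4,5}:1  {5,6}:2
  |U|=3: {3,4,5}:1  {4,5,6}:3
  |U|=4: {3,4,5,6}:4
  |U|=5: {2,3,4,5,6}:4
  start at 0(a): 4
  start at 1(b): 4
sum over floor = 8

8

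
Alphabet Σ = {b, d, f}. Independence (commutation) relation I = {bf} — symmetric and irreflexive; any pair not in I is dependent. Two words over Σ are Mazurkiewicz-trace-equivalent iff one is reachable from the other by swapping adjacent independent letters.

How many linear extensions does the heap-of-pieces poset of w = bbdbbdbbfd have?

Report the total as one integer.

3

#0=b has no predecessor
#1=b depends on [0:b]
#2=d depends on [1:b]
#3=b depends on [2:d]
#4=b depends on [3:b]
#5=d depends on [4:b]
#6=b depends on [5:d]
#7=b depends on [6:b]
#8=f depends on [5:d]
#9=d depends on [7:b, 8:f]
sources: [0:b]
N(rest) = Σ N(rest − s) over sources s of rest; N(one piece) = 1:
  size 1 → [9]=1
  size 2 → [7,9]=1  [8,9]=1
  size 3 → [6,7,9]=1  [7,8,9]=2
  size 4 → [6,7,8,9]=3
  size 5 → [5,6,7,8,9]=3
  size 6 → [4,5,6,7,8,9]=3
  size 7 → [3,4,5,6,7,8,9]=3
  size 8 → [2,3,4,5,6,7,8,9]=3
  first=0(b) contributes 3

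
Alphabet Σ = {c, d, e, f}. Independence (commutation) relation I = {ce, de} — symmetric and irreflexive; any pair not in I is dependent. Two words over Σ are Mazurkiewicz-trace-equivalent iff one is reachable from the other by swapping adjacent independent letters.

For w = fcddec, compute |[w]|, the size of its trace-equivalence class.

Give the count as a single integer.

#0=f has no predecessor
#1=c depends on [0:f]
#2=d depends on [1:c]
#3=d depends on [2:d]
#4=e depends on [0:f]
#5=c depends on [3:d]
sources: [0:f]
N(rest) = Σ N(rest − s) over sources s of rest; N(one piece) = 1:
  size 1 → [4]=1  [5]=1
  size 2 → [3,5]=1  [4,5]=2
  size 3 → [2,3,5]=1  [3,4,5]=3
  size 4 → [1,2,3,5]=1  [2,3,4,5]=4
  first=0(f) contributes 5

5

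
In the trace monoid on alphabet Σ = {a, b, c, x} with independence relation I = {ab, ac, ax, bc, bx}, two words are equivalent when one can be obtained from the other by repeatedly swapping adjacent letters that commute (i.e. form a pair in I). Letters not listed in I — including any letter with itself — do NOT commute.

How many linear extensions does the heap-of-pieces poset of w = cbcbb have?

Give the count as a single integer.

piece 0:c — minimal
piece 1:b — minimal
piece 2:c rests on {0:c}
piece 3:b rests on {1:b}
piece 4:b rests on {3:b}
minimal pieces: {0:c, 1:b}
ways to finish when only these pieces remain (= sum over removing one remaining piece with nothing left below it):
  1 left: {2}→1  {4}→1
  2 left: {0,2}→1  {2,4}→2  {3,4}→1
  3 left: {0,2,4}→3  {1,3,4}→1  {2,3,4}→3
  placing 0:c first → 4 extensions
  placing 1:b first → 6 extensions
total linear extensions = 10

10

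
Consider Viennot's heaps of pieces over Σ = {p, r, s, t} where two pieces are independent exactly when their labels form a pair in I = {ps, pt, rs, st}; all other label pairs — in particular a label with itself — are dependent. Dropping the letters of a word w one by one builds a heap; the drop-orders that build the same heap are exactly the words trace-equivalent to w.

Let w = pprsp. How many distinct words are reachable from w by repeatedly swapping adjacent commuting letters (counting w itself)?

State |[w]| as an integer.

drop 0:p onto floor
drop 1:p onto {0:p}
drop 2:r onto {1:p}
drop 3:s onto floor
drop 4:p onto {2:r}
ground layer = {0:p, 3:s}
drop-orders for the pieces not yet dropped (sum over which currently-grounded one goes next):
  1 to go: {3} 1  {4} 1
  2 to go: {2,4} 1  {3,4} 2
  3 to go: {1,2,4} 1  {2,3,4} 3
  if 0:p drops first: 4 orders
  if 3:s drops first: 1 orders
heap linearizations: 5

5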